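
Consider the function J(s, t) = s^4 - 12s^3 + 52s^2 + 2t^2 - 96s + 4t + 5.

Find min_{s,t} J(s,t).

-61

J(s,t) separates as P(s) + Q(t) + 5, so its minimum is min P + min Q + 5.
P'(s) = 4(s - 4)(s - 3)(s - 2) vanishes at s ∈ {2, 3, 4}; Q'(t) = 4(t + 1) vanishes at t ∈ {-1}.
Local minima of P (where P''>0): P(2)=-64, P(4)=-64. Local minima of Q: Q(-1)=-2.
So the global minimum of J is P(2) + Q(-1) + 5 = -64 − 2 + 5 = -61, attained at (2, -1).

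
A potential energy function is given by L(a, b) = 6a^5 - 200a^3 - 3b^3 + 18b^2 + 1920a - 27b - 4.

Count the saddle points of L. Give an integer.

4

L separates as a function of a plus a function of b, so ∇L=0 decouples.
∂L/∂a = 30(a - 4)(a - 2)(a + 2)(a + 4) = 0 at a ∈ {-4, -2, 2, 4}; ∂L/∂b = -9(b - 3)(b - 1) = 0 at b ∈ {1, 3}.
The Hessian is diagonal: diag(L_aa, L_bb). Second derivatives: L_aa(-4)=-2880, L_aa(-2)=1440, L_aa(2)=-1440, L_aa(4)=2880; L_bb(1)=18, L_bb(3)=-18.
Saddle points occur where the two diagonal entries have opposite signs: (-4, 1), (-2, 3), (2, 1), (4, 3). Count: 4.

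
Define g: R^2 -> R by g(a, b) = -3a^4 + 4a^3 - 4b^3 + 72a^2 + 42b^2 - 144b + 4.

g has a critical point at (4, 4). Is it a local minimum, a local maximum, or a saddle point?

The mixed partial ∂²g/∂a∂b is 0, so the Hessian at any point is diag(g_aa, g_bb) = diag(12(-3a^2 + 2a + 12), 12(-2b + 7)).
At (4, 4): H = diag(-336, -12).
Both eigenvalues are negative, so H is negative definite: a local maximum.

local maximum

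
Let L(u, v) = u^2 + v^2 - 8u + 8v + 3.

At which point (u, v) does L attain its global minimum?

L(u,v) separates as P(u) + Q(v) + 3, so its minimum is min P + min Q + 3.
P'(u) = 2u - 8 vanishes at u ∈ {4}; Q'(v) = 2v + 8 vanishes at v ∈ {-4}.
Local minima of P (where P''>0): P(4)=-16. Local minima of Q: Q(-4)=-16.
So the global minimum of L is P(4) + Q(-4) + 3 = -16 − 16 + 3 = -29, attained at (4, -4).

(4, -4)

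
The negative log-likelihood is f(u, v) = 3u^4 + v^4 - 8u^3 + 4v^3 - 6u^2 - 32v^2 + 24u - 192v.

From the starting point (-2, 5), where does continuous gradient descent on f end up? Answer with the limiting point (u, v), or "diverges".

f is separable, so gradient descent decouples: u follows -∂f/∂u, v follows -∂f/∂v.
∂f/∂u = 12(u - 2)(u - 1)(u + 1); at u=-2 this is -144, so u increases.
∂f/∂v = 4(v - 4)(v + 3)(v + 4); at v=5 this is 288, so v decreases.
u converges to its nearest critical value -1 (a local min of the u-part); v converges to 4. The iterate converges to (-1, 4).

(-1, 4)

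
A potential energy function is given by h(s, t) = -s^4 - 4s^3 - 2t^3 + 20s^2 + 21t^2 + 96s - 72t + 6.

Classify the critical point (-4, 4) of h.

The mixed partial ∂²h/∂s∂t is 0, so the Hessian at any point is diag(h_ss, h_tt) = diag(4(-3s^2 - 6s + 10), 6(-2t + 7)).
At (-4, 4): H = diag(-56, -6).
Both eigenvalues are negative, so H is negative definite: a local maximum.

local maximum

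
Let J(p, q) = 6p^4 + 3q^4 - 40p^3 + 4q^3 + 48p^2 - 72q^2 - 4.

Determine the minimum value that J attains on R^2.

J(p,q) separates as A(p) + B(q) − 4, so its minimum is min A + min B − 4.
A'(p) = 24p(p - 4)(p - 1) vanishes at p ∈ {0, 1, 4}; B'(q) = 12q(q - 3)(q + 4) vanishes at q ∈ {-4, 0, 3}.
Local minima of A (where A''>0): A(0)=0, A(4)=-256. Local minima of B: B(-4)=-640, B(3)=-297.
So the global minimum of J is A(4) + B(-4) − 4 = -256 − 640 − 4 = -900, attained at (4, -4).

-900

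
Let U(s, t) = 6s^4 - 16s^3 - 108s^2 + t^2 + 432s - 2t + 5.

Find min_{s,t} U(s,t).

U(s,t) separates as P(s) + Q(t) + 5, so its minimum is min P + min Q + 5.
P'(s) = 24(s - 3)(s - 2)(s + 3) vanishes at s ∈ {-3, 2, 3}; Q'(t) = 2(t - 1) vanishes at t ∈ {1}.
Local minima of P (where P''>0): P(-3)=-1350, P(3)=378. Local minima of Q: Q(1)=-1.
So the global minimum of U is P(-3) + Q(1) + 5 = -1350 − 1 + 5 = -1346, attained at (-3, 1).

-1346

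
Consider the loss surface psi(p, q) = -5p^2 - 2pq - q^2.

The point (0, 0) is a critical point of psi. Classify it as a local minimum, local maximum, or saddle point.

local maximum

The Hessian of psi is constant: H = [[-10, -2], [-2, -2]].
det(H) = (-10)·(-2) − (-2)² = 16.
det(H) > 0 and tr(H) = -12 < 0, so H is negative definite and the point is a local maximum.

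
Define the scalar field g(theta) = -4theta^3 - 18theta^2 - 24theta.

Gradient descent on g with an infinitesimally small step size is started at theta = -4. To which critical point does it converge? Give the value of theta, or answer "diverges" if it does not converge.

-2

g'(theta) = -12(theta + 1)(theta + 2), so g'(-4) = -72.
Gradient descent moves in the -g' direction, i.e. theta is increasing.
The nearest critical point in that direction is theta = -2, where g'' = 12 > 0 (a local minimum). The iterate converges there.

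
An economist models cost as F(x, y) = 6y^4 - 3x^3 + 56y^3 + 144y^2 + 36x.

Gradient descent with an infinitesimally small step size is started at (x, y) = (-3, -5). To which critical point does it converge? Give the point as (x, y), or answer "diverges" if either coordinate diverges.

F is separable, so gradient descent decouples: x follows -∂F/∂x, y follows -∂F/∂y.
∂F/∂x = -9(x - 2)(x + 2); at x=-3 this is -45, so x increases.
∂F/∂y = 24y(y + 3)(y + 4); at y=-5 this is -240, so y increases.
x converges to its nearest critical value -2 (a local min of the x-part); y converges to -4. The iterate converges to (-2, -4).

(-2, -4)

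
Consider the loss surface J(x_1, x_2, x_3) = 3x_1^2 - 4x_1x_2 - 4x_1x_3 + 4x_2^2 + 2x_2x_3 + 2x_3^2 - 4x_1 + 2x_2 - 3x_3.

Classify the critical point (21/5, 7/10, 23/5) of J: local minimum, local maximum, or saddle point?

local minimum

The Hessian is constant: H = [[6, -4, -4], [-4, 8, 2], [-4, 2, 4]].
Leading principal minors: Δ₁ = 6, Δ₂ = 32, Δ₃ = 40.
All leading minors are positive, so H is positive definite: a local minimum.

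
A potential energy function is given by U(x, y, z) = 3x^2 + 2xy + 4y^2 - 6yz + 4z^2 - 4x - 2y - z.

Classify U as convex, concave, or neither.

convex

U is quadratic, so its Hessian is the constant matrix H = [[6, 2, 0], [2, 8, -6], [0, -6, 8]].
Leading principal minors: 6, 44, 136.
All positive ⇒ H ≻ 0 ⇒ convex.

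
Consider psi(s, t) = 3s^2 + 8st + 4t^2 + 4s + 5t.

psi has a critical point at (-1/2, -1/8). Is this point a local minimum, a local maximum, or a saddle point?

The Hessian of psi is constant: H = [[6, 8], [8, 8]].
det(H) = 6·8 − 8² = -16.
Since det(H) < 0, H is indefinite and the critical point is a saddle point.

saddle point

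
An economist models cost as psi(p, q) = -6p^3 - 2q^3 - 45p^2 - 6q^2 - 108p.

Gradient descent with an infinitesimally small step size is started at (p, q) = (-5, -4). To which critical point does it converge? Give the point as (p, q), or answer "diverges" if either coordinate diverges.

(-3, -2)

psi is separable, so gradient descent decouples: p follows -∂psi/∂p, q follows -∂psi/∂q.
∂psi/∂p = -18(p + 2)(p + 3); at p=-5 this is -108, so p increases.
∂psi/∂q = -6q(q + 2); at q=-4 this is -48, so q increases.
p converges to its nearest critical value -3 (a local min of the p-part); q converges to -2. The iterate converges to (-3, -2).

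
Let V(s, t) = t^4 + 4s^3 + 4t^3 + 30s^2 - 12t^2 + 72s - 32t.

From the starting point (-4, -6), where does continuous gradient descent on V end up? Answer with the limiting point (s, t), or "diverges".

diverges

V is separable, so gradient descent decouples: s follows -∂V/∂s, t follows -∂V/∂t.
∂V/∂s = 12(s + 2)(s + 3); at s=-4 this is 24, so s decreases.
∂V/∂t = 4(t - 2)(t + 1)(t + 4); at t=-6 this is -320, so t increases.
The s-coordinate has no critical point in that direction and runs off to infinity.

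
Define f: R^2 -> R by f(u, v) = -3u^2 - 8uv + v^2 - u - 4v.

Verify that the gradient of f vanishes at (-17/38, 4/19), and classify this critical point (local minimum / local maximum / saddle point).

∇f = (-6u - 8v - 1, -8u + 2v - 4); substituting (-17/38, 4/19) gives ∇f = (0, 0), so (-17/38, 4/19) is indeed a critical point.
The Hessian of f is constant: H = [[-6, -8], [-8, 2]].
det(H) = (-6)·2 − (-8)² = -76.
Since det(H) < 0, H is indefinite and the critical point is a saddle point.

saddle point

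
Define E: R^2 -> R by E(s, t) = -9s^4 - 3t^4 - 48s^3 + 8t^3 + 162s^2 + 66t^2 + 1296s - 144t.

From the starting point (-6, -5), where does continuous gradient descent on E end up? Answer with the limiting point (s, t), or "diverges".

E is separable, so gradient descent decouples: s follows -∂E/∂s, t follows -∂E/∂t.
∂E/∂s = -36(s - 3)(s + 3)(s + 4); at s=-6 this is 1944, so s decreases.
∂E/∂t = -12(t - 4)(t - 1)(t + 3); at t=-5 this is 1296, so t decreases.
The s-coordinate has no critical point in that direction and runs off to infinity.

diverges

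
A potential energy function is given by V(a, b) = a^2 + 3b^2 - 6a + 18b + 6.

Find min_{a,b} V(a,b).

-30

V(a,b) separates as P(a) + Q(b) + 6, so its minimum is min P + min Q + 6.
P'(a) = 2a - 6 vanishes at a ∈ {3}; Q'(b) = 6b + 18 vanishes at b ∈ {-3}.
Local minima of P (where P''>0): P(3)=-9. Local minima of Q: Q(-3)=-27.
So the global minimum of V is P(3) + Q(-3) + 6 = -9 − 27 + 6 = -30, attained at (3, -3).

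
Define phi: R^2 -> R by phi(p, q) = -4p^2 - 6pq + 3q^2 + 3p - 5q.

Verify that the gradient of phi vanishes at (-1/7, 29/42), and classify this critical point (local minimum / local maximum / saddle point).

∇phi = (-8p - 6q + 3, -6p + 6q - 5); substituting (-1/7, 29/42) gives ∇phi = (0, 0), so (-1/7, 29/42) is indeed a critical point.
The Hessian of phi is constant: H = [[-8, -6], [-6, 6]].
det(H) = (-8)·6 − (-6)² = -84.
Since det(H) < 0, H is indefinite and the critical point is a saddle point.

saddle point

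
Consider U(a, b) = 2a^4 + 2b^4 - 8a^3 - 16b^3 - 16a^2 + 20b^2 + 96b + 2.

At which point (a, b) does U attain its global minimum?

U(a,b) separates as P(a) + Q(b) + 2, so its minimum is min P + min Q + 2.
P'(a) = 8a(a - 4)(a + 1) vanishes at a ∈ {-1, 0, 4}; Q'(b) = 8(b - 4)(b - 3)(b + 1) vanishes at b ∈ {-1, 3, 4}.
Local minima of P (where P''>0): P(-1)=-6, P(4)=-256. Local minima of Q: Q(-1)=-58, Q(4)=192.
So the global minimum of U is P(4) + Q(-1) + 2 = -256 − 58 + 2 = -312, attained at (4, -1).

(4, -1)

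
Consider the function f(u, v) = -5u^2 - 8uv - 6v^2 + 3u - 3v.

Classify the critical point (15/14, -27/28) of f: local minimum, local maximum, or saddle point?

local maximum

The Hessian of f is constant: H = [[-10, -8], [-8, -12]].
det(H) = (-10)·(-12) − (-8)² = 56.
det(H) > 0 and tr(H) = -22 < 0, so H is negative definite and the point is a local maximum.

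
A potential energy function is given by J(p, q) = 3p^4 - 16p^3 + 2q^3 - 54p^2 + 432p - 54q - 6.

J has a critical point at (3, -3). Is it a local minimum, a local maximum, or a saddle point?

The mixed partial ∂²J/∂p∂q is 0, so the Hessian at any point is diag(J_pp, J_qq) = diag(12(3p^2 - 8p - 9), 12q).
At (3, -3): H = diag(-72, -36).
Both eigenvalues are negative, so H is negative definite: a local maximum.

local maximum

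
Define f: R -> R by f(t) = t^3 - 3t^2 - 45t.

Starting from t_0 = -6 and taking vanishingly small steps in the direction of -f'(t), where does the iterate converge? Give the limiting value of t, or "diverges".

diverges

f'(t) = 3(t - 5)(t + 3), so f'(-6) = 99.
Gradient descent moves in the -f' direction, i.e. t is decreasing.
There is no critical point below t=-6, and f' keeps the same sign, so the iterate runs off to −∞.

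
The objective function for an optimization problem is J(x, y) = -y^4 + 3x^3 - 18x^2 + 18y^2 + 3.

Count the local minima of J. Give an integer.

J separates as a function of x plus a function of y, so ∇J=0 decouples.
∂J/∂x = 9x(x - 4) = 0 at x ∈ {0, 4}; ∂J/∂y = -4y(y - 3)(y + 3) = 0 at y ∈ {-3, 0, 3}.
The Hessian is diagonal: diag(J_xx, J_yy). Second derivatives: J_xx(0)=-36, J_xx(4)=36; J_yy(-3)=-72, J_yy(0)=36, J_yy(3)=-72.
Local minima occur where both diagonal entries positive: (4, 0). Count: 1.

1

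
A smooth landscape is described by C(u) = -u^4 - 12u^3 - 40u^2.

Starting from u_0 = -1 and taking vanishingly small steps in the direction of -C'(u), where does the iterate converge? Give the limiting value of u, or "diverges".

C'(u) = -4u(u + 4)(u + 5), so C'(-1) = 48.
Gradient descent moves in the -C' direction, i.e. u is decreasing.
The nearest critical point in that direction is u = -4, where C'' = 16 > 0 (a local minimum). The iterate converges there.

-4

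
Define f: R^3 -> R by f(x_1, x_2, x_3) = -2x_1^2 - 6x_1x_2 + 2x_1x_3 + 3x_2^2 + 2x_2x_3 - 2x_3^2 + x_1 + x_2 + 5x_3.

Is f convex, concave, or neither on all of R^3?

f is quadratic, so its Hessian is the constant matrix H = [[-4, -6, 2], [-6, 6, 2], [2, 2, -4]].
Leading principal minors: -4, -60, 184.
Neither pattern holds ⇒ H is indefinite ⇒ neither convex nor concave.

neither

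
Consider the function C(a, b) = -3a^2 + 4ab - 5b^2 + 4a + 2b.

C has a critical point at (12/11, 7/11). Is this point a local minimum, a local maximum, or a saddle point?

local maximum

The Hessian of C is constant: H = [[-6, 4], [4, -10]].
det(H) = (-6)·(-10) − 4² = 44.
det(H) > 0 and tr(H) = -16 < 0, so H is negative definite and the point is a local maximum.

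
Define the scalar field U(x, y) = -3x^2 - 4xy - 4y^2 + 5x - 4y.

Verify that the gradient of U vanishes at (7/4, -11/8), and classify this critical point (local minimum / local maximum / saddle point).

local maximum

∇U = (-6x - 4y + 5, -4x - 8y - 4); substituting (7/4, -11/8) gives ∇U = (0, 0), so (7/4, -11/8) is indeed a critical point.
The Hessian of U is constant: H = [[-6, -4], [-4, -8]].
det(H) = (-6)·(-8) − (-4)² = 32.
det(H) > 0 and tr(H) = -14 < 0, so H is negative definite and the point is a local maximum.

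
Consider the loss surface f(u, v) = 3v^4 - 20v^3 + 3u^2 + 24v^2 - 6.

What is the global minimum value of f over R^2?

f(u,v) separates as P(u) + Q(v) − 6, so its minimum is min P + min Q − 6.
P'(u) = 6u vanishes at u ∈ {0}; Q'(v) = 12v(v - 4)(v - 1) vanishes at v ∈ {0, 1, 4}.
Local minima of P (where P''>0): P(0)=0. Local minima of Q: Q(0)=0, Q(4)=-128.
So the global minimum of f is P(0) + Q(4) − 6 = 0 − 128 − 6 = -134, attained at (0, 4).

-134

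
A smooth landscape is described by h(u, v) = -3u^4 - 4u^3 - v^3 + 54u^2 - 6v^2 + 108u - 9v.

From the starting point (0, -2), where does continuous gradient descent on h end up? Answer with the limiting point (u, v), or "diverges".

(-1, -3)

h is separable, so gradient descent decouples: u follows -∂h/∂u, v follows -∂h/∂v.
∂h/∂u = -12(u - 3)(u + 1)(u + 3); at u=0 this is 108, so u decreases.
∂h/∂v = -3(v + 1)(v + 3); at v=-2 this is 3, so v decreases.
u converges to its nearest critical value -1 (a local min of the u-part); v converges to -3. The iterate converges to (-1, -3).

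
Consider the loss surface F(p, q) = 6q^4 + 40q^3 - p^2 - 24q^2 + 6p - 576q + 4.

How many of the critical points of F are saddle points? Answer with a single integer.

F separates as a function of p plus a function of q, so ∇F=0 decouples.
∂F/∂p = -2(p - 3) = 0 at p ∈ {3}; ∂F/∂q = 24(q - 2)(q + 3)(q + 4) = 0 at q ∈ {-4, -3, 2}.
The Hessian is diagonal: diag(F_pp, F_qq). Second derivatives: F_pp(3)=-2; F_qq(-4)=144, F_qq(-3)=-120, F_qq(2)=720.
Saddle points occur where the two diagonal entries have opposite signs: (3, -4), (3, 2). Count: 2.

2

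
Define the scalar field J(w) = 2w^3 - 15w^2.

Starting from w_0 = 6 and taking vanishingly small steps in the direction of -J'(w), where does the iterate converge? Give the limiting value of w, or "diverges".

J'(w) = 6w(w - 5), so J'(6) = 36.
Gradient descent moves in the -J' direction, i.e. w is decreasing.
The nearest critical point in that direction is w = 5, where J'' = 30 > 0 (a local minimum). The iterate converges there.

5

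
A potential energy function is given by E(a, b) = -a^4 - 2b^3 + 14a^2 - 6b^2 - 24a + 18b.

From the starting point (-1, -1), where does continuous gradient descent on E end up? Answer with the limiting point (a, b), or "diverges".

(1, -3)

E is separable, so gradient descent decouples: a follows -∂E/∂a, b follows -∂E/∂b.
∂E/∂a = -4(a - 2)(a - 1)(a + 3); at a=-1 this is -48, so a increases.
∂E/∂b = -6(b - 1)(b + 3); at b=-1 this is 24, so b decreases.
a converges to its nearest critical value 1 (a local min of the a-part); b converges to -3. The iterate converges to (1, -3).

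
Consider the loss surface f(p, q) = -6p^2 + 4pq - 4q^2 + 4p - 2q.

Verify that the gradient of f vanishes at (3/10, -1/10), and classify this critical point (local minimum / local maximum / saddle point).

local maximum

∇f = (-12p + 4q + 4, 4p - 8q - 2); substituting (3/10, -1/10) gives ∇f = (0, 0), so (3/10, -1/10) is indeed a critical point.
The Hessian of f is constant: H = [[-12, 4], [4, -8]].
det(H) = (-12)·(-8) − 4² = 80.
det(H) > 0 and tr(H) = -20 < 0, so H is negative definite and the point is a local maximum.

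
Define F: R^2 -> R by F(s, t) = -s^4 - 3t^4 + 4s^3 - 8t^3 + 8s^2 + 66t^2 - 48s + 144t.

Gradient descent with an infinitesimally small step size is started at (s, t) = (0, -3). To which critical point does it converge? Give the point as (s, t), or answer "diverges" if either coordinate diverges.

(2, -1)

F is separable, so gradient descent decouples: s follows -∂F/∂s, t follows -∂F/∂t.
∂F/∂s = -4(s - 3)(s - 2)(s + 2); at s=0 this is -48, so s increases.
∂F/∂t = -12(t - 3)(t + 1)(t + 4); at t=-3 this is -144, so t increases.
s converges to its nearest critical value 2 (a local min of the s-part); t converges to -1. The iterate converges to (2, -1).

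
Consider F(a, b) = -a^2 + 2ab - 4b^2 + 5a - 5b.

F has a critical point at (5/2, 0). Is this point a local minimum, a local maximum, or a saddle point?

local maximum

The Hessian of F is constant: H = [[-2, 2], [2, -8]].
det(H) = (-2)·(-8) − 2² = 12.
det(H) > 0 and tr(H) = -10 < 0, so H is negative definite and the point is a local maximum.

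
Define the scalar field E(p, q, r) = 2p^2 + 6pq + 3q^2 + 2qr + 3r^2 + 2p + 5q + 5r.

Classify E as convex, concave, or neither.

E is quadratic, so its Hessian is the constant matrix H = [[4, 6, 0], [6, 6, 2], [0, 2, 6]].
Leading principal minors: 4, -12, -88.
Neither pattern holds ⇒ H is indefinite ⇒ neither convex nor concave.

neither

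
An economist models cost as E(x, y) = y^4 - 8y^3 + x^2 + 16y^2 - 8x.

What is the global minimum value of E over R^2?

E(x,y) separates as P(x) + Q(y), so its minimum is min P + min Q.
P'(x) = 2x - 8 vanishes at x ∈ {4}; Q'(y) = 4y(y - 4)(y - 2) vanishes at y ∈ {0, 2, 4}.
Local minima of P (where P''>0): P(4)=-16. Local minima of Q: Q(0)=0, Q(4)=0.
So the global minimum of E is P(4) + Q(0) = -16 + 0 = -16, attained at (4, 0).

-16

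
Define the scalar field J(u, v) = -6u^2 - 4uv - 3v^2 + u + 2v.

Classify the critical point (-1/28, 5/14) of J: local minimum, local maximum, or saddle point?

local maximum

The Hessian of J is constant: H = [[-12, -4], [-4, -6]].
det(H) = (-12)·(-6) − (-4)² = 56.
det(H) > 0 and tr(H) = -18 < 0, so H is negative definite and the point is a local maximum.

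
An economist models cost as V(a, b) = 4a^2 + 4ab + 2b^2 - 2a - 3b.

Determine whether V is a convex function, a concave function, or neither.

convex

V is quadratic, so its Hessian is the constant matrix H = [[8, 4], [4, 4]].
det(H) = 16, tr(H) = 12.
det(H) > 0 and tr(H) > 0, so H is positive definite everywhere: convex.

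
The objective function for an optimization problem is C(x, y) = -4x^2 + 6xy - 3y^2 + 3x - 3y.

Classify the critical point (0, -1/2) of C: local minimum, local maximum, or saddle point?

The Hessian of C is constant: H = [[-8, 6], [6, -6]].
det(H) = (-8)·(-6) − 6² = 12.
det(H) > 0 and tr(H) = -14 < 0, so H is negative definite and the point is a local maximum.

local maximum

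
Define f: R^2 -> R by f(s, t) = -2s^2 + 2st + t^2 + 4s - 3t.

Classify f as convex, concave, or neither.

neither

f is quadratic, so its Hessian is the constant matrix H = [[-4, 2], [2, 2]].
det(H) = -12, tr(H) = -2.
det(H) < 0, so H is indefinite: neither convex nor concave.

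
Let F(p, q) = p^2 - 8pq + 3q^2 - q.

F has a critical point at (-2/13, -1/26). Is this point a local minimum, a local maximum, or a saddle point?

The Hessian of F is constant: H = [[2, -8], [-8, 6]].
det(H) = 2·6 − (-8)² = -52.
Since det(H) < 0, H is indefinite and the critical point is a saddle point.

saddle point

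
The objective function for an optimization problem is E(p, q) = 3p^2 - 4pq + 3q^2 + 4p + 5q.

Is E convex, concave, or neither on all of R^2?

E is quadratic, so its Hessian is the constant matrix H = [[6, -4], [-4, 6]].
det(H) = 20, tr(H) = 12.
det(H) > 0 and tr(H) > 0, so H is positive definite everywhere: convex.

convex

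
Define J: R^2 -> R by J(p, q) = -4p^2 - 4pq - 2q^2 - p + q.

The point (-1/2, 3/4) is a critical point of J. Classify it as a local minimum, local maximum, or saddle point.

local maximum

The Hessian of J is constant: H = [[-8, -4], [-4, -4]].
det(H) = (-8)·(-4) − (-4)² = 16.
det(H) > 0 and tr(H) = -12 < 0, so H is negative definite and the point is a local maximum.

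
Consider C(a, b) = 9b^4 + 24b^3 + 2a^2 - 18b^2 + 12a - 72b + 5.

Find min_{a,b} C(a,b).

C(a,b) separates as P(a) + Q(b) + 5, so its minimum is min P + min Q + 5.
P'(a) = 4a + 12 vanishes at a ∈ {-3}; Q'(b) = 36(b - 1)(b + 1)(b + 2) vanishes at b ∈ {-2, -1, 1}.
Local minima of P (where P''>0): P(-3)=-18. Local minima of Q: Q(-2)=24, Q(1)=-57.
So the global minimum of C is P(-3) + Q(1) + 5 = -18 − 57 + 5 = -70, attained at (-3, 1).

-70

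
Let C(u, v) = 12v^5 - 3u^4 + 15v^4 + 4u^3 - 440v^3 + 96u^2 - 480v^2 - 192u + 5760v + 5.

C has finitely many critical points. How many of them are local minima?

2

C separates as a function of u plus a function of v, so ∇C=0 decouples.
∂C/∂u = -12(u - 4)(u - 1)(u + 4) = 0 at u ∈ {-4, 1, 4}; ∂C/∂v = 60(v - 4)(v - 2)(v + 3)(v + 4) = 0 at v ∈ {-4, -3, 2, 4}.
The Hessian is diagonal: diag(C_uu, C_vv). Second derivatives: C_uu(-4)=-480, C_uu(1)=180, C_uu(4)=-288; C_vv(-4)=-2880, C_vv(-3)=2100, C_vv(2)=-3600, C_vv(4)=6720.
Local minima occur where both diagonal entries positive: (1, -3), (1, 4). Count: 2.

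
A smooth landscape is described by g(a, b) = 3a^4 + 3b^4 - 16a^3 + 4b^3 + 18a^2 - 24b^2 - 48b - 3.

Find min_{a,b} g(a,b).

g(a,b) separates as P(a) + Q(b) − 3, so its minimum is min P + min Q − 3.
P'(a) = 12a(a - 3)(a - 1) vanishes at a ∈ {0, 1, 3}; Q'(b) = 12(b - 2)(b + 1)(b + 2) vanishes at b ∈ {-2, -1, 2}.
Local minima of P (where P''>0): P(0)=0, P(3)=-27. Local minima of Q: Q(-2)=16, Q(2)=-112.
So the global minimum of g is P(3) + Q(2) − 3 = -27 − 112 − 3 = -142, attained at (3, 2).

-142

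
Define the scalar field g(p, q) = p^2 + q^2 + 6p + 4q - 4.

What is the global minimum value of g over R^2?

-17

g(p,q) separates as A(p) + B(q) − 4, so its minimum is min A + min B − 4.
A'(p) = 2p + 6 vanishes at p ∈ {-3}; B'(q) = 2q + 4 vanishes at q ∈ {-2}.
Local minima of A (where A''>0): A(-3)=-9. Local minima of B: B(-2)=-4.
So the global minimum of g is A(-3) + B(-2) − 4 = -9 − 4 − 4 = -17, attained at (-3, -2).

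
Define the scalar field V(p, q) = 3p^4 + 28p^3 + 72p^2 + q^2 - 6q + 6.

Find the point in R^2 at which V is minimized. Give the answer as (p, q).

(0, 3)

V(p,q) separates as A(p) + B(q) + 6, so its minimum is min A + min B + 6.
A'(p) = 12p(p + 3)(p + 4) vanishes at p ∈ {-4, -3, 0}; B'(q) = 2q - 6 vanishes at q ∈ {3}.
Local minima of A (where A''>0): A(-4)=128, A(0)=0. Local minima of B: B(3)=-9.
So the global minimum of V is A(0) + B(3) + 6 = 0 − 9 + 6 = -3, attained at (0, 3).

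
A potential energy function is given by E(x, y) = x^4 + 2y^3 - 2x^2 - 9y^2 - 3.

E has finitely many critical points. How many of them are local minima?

E separates as a function of x plus a function of y, so ∇E=0 decouples.
∂E/∂x = 4x(x - 1)(x + 1) = 0 at x ∈ {-1, 0, 1}; ∂E/∂y = 6y(y - 3) = 0 at y ∈ {0, 3}.
The Hessian is diagonal: diag(E_xx, E_yy). Second derivatives: E_xx(-1)=8, E_xx(0)=-4, E_xx(1)=8; E_yy(0)=-18, E_yy(3)=18.
Local minima occur where both diagonal entries positive: (-1, 3), (1, 3). Count: 2.

2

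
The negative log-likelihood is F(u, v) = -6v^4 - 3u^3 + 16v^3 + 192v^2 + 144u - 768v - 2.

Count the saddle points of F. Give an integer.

F separates as a function of u plus a function of v, so ∇F=0 decouples.
∂F/∂u = -9(u - 4)(u + 4) = 0 at u ∈ {-4, 4}; ∂F/∂v = -24(v - 4)(v - 2)(v + 4) = 0 at v ∈ {-4, 2, 4}.
The Hessian is diagonal: diag(F_uu, F_vv). Second derivatives: F_uu(-4)=72, F_uu(4)=-72; F_vv(-4)=-1152, F_vv(2)=288, F_vv(4)=-384.
Saddle points occur where the two diagonal entries have opposite signs: (-4, -4), (-4, 4), (4, 2). Count: 3.

3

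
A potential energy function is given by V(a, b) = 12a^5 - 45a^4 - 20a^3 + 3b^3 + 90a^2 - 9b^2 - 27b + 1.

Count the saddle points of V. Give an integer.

4

V separates as a function of a plus a function of b, so ∇V=0 decouples.
∂V/∂a = 60a(a - 3)(a - 1)(a + 1) = 0 at a ∈ {-1, 0, 1, 3}; ∂V/∂b = 9(b - 3)(b + 1) = 0 at b ∈ {-1, 3}.
The Hessian is diagonal: diag(V_aa, V_bb). Second derivatives: V_aa(-1)=-480, V_aa(0)=180, V_aa(1)=-240, V_aa(3)=1440; V_bb(-1)=-36, V_bb(3)=36.
Saddle points occur where the two diagonal entries have opposite signs: (-1, 3), (0, -1), (1, 3), (3, -1). Count: 4.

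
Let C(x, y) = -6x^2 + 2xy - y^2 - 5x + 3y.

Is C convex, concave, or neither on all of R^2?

C is quadratic, so its Hessian is the constant matrix H = [[-12, 2], [2, -2]].
det(H) = 20, tr(H) = -14.
det(H) > 0 and tr(H) < 0, so H is negative definite everywhere: concave.

concave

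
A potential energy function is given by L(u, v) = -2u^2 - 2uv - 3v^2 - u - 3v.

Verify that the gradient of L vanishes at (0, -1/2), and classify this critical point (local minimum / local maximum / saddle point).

local maximum

∇L = (-4u - 2v - 1, -2u - 6v - 3); substituting (0, -1/2) gives ∇L = (0, 0), so (0, -1/2) is indeed a critical point.
The Hessian of L is constant: H = [[-4, -2], [-2, -6]].
det(H) = (-4)·(-6) − (-2)² = 20.
det(H) > 0 and tr(H) = -10 < 0, so H is negative definite and the point is a local maximum.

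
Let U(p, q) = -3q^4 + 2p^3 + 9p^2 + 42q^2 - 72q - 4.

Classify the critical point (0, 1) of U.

local minimum

The mixed partial ∂²U/∂p∂q is 0, so the Hessian at any point is diag(U_pp, U_qq) = diag(6(2p + 3), 12(-3q^2 + 7)).
At (0, 1): H = diag(18, 48).
Both eigenvalues are positive, so H is positive definite: a local minimum.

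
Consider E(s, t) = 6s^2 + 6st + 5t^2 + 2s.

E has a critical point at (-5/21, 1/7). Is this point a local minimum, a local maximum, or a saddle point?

local minimum

The Hessian of E is constant: H = [[12, 6], [6, 10]].
det(H) = 12·10 − 6² = 84.
det(H) > 0 and tr(H) = 22 > 0, so H is positive definite and the point is a local minimum.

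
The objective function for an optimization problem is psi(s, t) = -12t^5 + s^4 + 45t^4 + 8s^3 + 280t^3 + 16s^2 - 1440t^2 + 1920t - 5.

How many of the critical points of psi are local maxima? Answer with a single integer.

psi separates as a function of s plus a function of t, so ∇psi=0 decouples.
∂psi/∂s = 4s(s + 2)(s + 4) = 0 at s ∈ {-4, -2, 0}; ∂psi/∂t = -60(t - 4)(t - 2)(t - 1)(t + 4) = 0 at t ∈ {-4, 1, 2, 4}.
The Hessian is diagonal: diag(psi_ss, psi_tt). Second derivatives: psi_ss(-4)=32, psi_ss(-2)=-16, psi_ss(0)=32; psi_tt(-4)=14400, psi_tt(1)=-900, psi_tt(2)=720, psi_tt(4)=-2880.
Local maxima occur where both diagonal entries negative: (-2, 1), (-2, 4). Count: 2.

2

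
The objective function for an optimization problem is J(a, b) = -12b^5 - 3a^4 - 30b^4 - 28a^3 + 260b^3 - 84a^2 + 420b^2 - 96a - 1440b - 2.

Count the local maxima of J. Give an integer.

4

J separates as a function of a plus a function of b, so ∇J=0 decouples.
∂J/∂a = -12(a + 1)(a + 2)(a + 4) = 0 at a ∈ {-4, -2, -1}; ∂J/∂b = -60(b - 3)(b - 1)(b + 2)(b + 4) = 0 at b ∈ {-4, -2, 1, 3}.
The Hessian is diagonal: diag(J_aa, J_bb). Second derivatives: J_aa(-4)=-72, J_aa(-2)=24, J_aa(-1)=-36; J_bb(-4)=4200, J_bb(-2)=-1800, J_bb(1)=1800, J_bb(3)=-4200.
Local maxima occur where both diagonal entries negative: (-4, -2), (-4, 3), (-1, -2), (-1, 3). Count: 4.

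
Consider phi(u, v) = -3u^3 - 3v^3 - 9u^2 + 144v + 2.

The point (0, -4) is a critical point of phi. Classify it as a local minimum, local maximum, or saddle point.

saddle point

The mixed partial ∂²phi/∂u∂v is 0, so the Hessian at any point is diag(phi_uu, phi_vv) = diag(-18(u + 1), -18v).
At (0, -4): H = diag(-18, 72).
The eigenvalues have opposite signs, so H is indefinite: a saddle point.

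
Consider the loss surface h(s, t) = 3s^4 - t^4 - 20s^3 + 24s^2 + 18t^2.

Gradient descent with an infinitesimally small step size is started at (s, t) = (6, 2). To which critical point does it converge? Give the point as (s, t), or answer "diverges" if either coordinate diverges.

(4, 0)

h is separable, so gradient descent decouples: s follows -∂h/∂s, t follows -∂h/∂t.
∂h/∂s = 12s(s - 4)(s - 1); at s=6 this is 720, so s decreases.
∂h/∂t = -4t(t - 3)(t + 3); at t=2 this is 40, so t decreases.
s converges to its nearest critical value 4 (a local min of the s-part); t converges to 0. The iterate converges to (4, 0).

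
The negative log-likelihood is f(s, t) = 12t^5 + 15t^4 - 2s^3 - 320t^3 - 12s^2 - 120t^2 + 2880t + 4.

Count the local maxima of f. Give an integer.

f separates as a function of s plus a function of t, so ∇f=0 decouples.
∂f/∂s = -6s(s + 4) = 0 at s ∈ {-4, 0}; ∂f/∂t = 60(t - 3)(t - 2)(t + 2)(t + 4) = 0 at t ∈ {-4, -2, 2, 3}.
The Hessian is diagonal: diag(f_ss, f_tt). Second derivatives: f_ss(-4)=24, f_ss(0)=-24; f_tt(-4)=-5040, f_tt(-2)=2400, f_tt(2)=-1440, f_tt(3)=2100.
Local maxima occur where both diagonal entries negative: (0, -4), (0, 2). Count: 2.

2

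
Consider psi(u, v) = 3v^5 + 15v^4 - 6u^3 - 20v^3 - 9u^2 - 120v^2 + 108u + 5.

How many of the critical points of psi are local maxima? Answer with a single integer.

psi separates as a function of u plus a function of v, so ∇psi=0 decouples.
∂psi/∂u = -18(u - 2)(u + 3) = 0 at u ∈ {-3, 2}; ∂psi/∂v = 15v(v - 2)(v + 2)(v + 4) = 0 at v ∈ {-4, -2, 0, 2}.
The Hessian is diagonal: diag(psi_uu, psi_vv). Second derivatives: psi_uu(-3)=90, psi_uu(2)=-90; psi_vv(-4)=-720, psi_vv(-2)=240, psi_vv(0)=-240, psi_vv(2)=720.
Local maxima occur where both diagonal entries negative: (2, -4), (2, 0). Count: 2.

2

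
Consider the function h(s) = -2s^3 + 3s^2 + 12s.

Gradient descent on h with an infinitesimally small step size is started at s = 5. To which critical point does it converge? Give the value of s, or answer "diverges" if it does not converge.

h'(s) = -6(s - 2)(s + 1), so h'(5) = -108.
Gradient descent moves in the -h' direction, i.e. s is increasing.
There is no critical point above s=5, and h' keeps the same sign, so the iterate runs off to +∞.

diverges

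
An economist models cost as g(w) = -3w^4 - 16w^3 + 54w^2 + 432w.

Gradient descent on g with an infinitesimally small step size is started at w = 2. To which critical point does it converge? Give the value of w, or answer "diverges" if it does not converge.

g'(w) = -12(w - 3)(w + 3)(w + 4), so g'(2) = 360.
Gradient descent moves in the -g' direction, i.e. w is decreasing.
The nearest critical point in that direction is w = -3, where g'' = 72 > 0 (a local minimum). The iterate converges there.

-3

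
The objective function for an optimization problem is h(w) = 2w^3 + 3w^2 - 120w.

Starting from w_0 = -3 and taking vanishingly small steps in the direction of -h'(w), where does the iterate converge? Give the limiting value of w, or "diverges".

h'(w) = 6(w - 4)(w + 5), so h'(-3) = -84.
Gradient descent moves in the -h' direction, i.e. w is increasing.
The nearest critical point in that direction is w = 4, where h'' = 54 > 0 (a local minimum). The iterate converges there.

4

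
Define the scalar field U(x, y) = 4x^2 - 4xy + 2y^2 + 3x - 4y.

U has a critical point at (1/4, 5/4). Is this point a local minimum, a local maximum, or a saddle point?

local minimum

The Hessian of U is constant: H = [[8, -4], [-4, 4]].
det(H) = 8·4 − (-4)² = 16.
det(H) > 0 and tr(H) = 12 > 0, so H is positive definite and the point is a local minimum.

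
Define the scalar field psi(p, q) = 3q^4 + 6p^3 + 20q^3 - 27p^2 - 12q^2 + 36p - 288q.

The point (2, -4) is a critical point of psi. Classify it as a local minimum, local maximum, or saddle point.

local minimum

The mixed partial ∂²psi/∂p∂q is 0, so the Hessian at any point is diag(psi_pp, psi_qq) = diag(18(2p - 3), 12(3q^2 + 10q - 2)).
At (2, -4): H = diag(18, 72).
Both eigenvalues are positive, so H is positive definite: a local minimum.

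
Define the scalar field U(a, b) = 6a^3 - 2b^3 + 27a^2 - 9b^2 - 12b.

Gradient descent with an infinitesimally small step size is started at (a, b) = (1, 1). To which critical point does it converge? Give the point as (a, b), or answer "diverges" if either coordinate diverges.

U is separable, so gradient descent decouples: a follows -∂U/∂a, b follows -∂U/∂b.
∂U/∂a = 18a(a + 3); at a=1 this is 72, so a decreases.
∂U/∂b = -6(b + 1)(b + 2); at b=1 this is -36, so b increases.
The b-coordinate has no critical point in that direction and runs off to infinity.

diverges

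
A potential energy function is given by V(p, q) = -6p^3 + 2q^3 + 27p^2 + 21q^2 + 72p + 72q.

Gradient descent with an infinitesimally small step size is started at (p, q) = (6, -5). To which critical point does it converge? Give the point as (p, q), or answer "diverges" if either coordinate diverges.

diverges

V is separable, so gradient descent decouples: p follows -∂V/∂p, q follows -∂V/∂q.
∂V/∂p = -18(p - 4)(p + 1); at p=6 this is -252, so p increases.
∂V/∂q = 6(q + 3)(q + 4); at q=-5 this is 12, so q decreases.
The p-coordinate has no critical point in that direction and runs off to infinity.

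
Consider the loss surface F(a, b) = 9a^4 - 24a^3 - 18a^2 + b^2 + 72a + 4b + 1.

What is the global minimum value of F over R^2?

F(a,b) separates as P(a) + Q(b) + 1, so its minimum is min P + min Q + 1.
P'(a) = 36(a - 2)(a - 1)(a + 1) vanishes at a ∈ {-1, 1, 2}; Q'(b) = 2b + 4 vanishes at b ∈ {-2}.
Local minima of P (where P''>0): P(-1)=-57, P(2)=24. Local minima of Q: Q(-2)=-4.
So the global minimum of F is P(-1) + Q(-2) + 1 = -57 − 4 + 1 = -60, attained at (-1, -2).

-60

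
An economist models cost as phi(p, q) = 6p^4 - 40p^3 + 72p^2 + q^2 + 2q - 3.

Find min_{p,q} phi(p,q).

phi(p,q) separates as A(p) + B(q) − 3, so its minimum is min A + min B − 3.
A'(p) = 24p(p - 3)(p - 2) vanishes at p ∈ {0, 2, 3}; B'(q) = 2q + 2 vanishes at q ∈ {-1}.
Local minima of A (where A''>0): A(0)=0, A(3)=54. Local minima of B: B(-1)=-1.
So the global minimum of phi is A(0) + B(-1) − 3 = 0 − 1 − 3 = -4, attained at (0, -1).

-4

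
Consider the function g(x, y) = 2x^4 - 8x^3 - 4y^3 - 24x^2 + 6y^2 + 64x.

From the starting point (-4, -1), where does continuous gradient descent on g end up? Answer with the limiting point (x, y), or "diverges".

(-2, 0)

g is separable, so gradient descent decouples: x follows -∂g/∂x, y follows -∂g/∂y.
∂g/∂x = 8(x - 4)(x - 1)(x + 2); at x=-4 this is -640, so x increases.
∂g/∂y = -12y(y - 1); at y=-1 this is -24, so y increases.
x converges to its nearest critical value -2 (a local min of the x-part); y converges to 0. The iterate converges to (-2, 0).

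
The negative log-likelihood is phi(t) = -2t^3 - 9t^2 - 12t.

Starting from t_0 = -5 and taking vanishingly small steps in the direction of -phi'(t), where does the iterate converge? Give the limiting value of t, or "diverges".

-2

phi'(t) = -6(t + 1)(t + 2), so phi'(-5) = -72.
Gradient descent moves in the -phi' direction, i.e. t is increasing.
The nearest critical point in that direction is t = -2, where phi'' = 6 > 0 (a local minimum). The iterate converges there.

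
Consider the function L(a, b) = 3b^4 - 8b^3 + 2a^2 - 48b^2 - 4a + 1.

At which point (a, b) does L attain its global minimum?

L(a,b) separates as P(a) + Q(b) + 1, so its minimum is min P + min Q + 1.
P'(a) = 4a - 4 vanishes at a ∈ {1}; Q'(b) = 12b(b - 4)(b + 2) vanishes at b ∈ {-2, 0, 4}.
Local minima of P (where P''>0): P(1)=-2. Local minima of Q: Q(-2)=-80, Q(4)=-512.
So the global minimum of L is P(1) + Q(4) + 1 = -2 − 512 + 1 = -513, attained at (1, 4).

(1, 4)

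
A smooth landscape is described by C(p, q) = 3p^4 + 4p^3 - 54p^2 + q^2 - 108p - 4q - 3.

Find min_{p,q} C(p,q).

-466

C(p,q) separates as A(p) + B(q) − 3, so its minimum is min A + min B − 3.
A'(p) = 12(p - 3)(p + 1)(p + 3) vanishes at p ∈ {-3, -1, 3}; B'(q) = 2q - 4 vanishes at q ∈ {2}.
Local minima of A (where A''>0): A(-3)=-27, A(3)=-459. Local minima of B: B(2)=-4.
So the global minimum of C is A(3) + B(2) − 3 = -459 − 4 − 3 = -466, attained at (3, 2).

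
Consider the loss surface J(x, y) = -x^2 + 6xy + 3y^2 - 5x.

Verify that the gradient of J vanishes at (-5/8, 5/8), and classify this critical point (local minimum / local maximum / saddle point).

∇J = (-2x + 6y - 5, 6x + 6y); substituting (-5/8, 5/8) gives ∇J = (0, 0), so (-5/8, 5/8) is indeed a critical point.
The Hessian of J is constant: H = [[-2, 6], [6, 6]].
det(H) = (-2)·6 − 6² = -48.
Since det(H) < 0, H is indefinite and the critical point is a saddle point.

saddle point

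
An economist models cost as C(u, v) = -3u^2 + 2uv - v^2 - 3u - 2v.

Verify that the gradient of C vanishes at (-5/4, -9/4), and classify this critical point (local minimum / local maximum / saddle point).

∇C = (-6u + 2v - 3, 2u - 2v - 2); substituting (-5/4, -9/4) gives ∇C = (0, 0), so (-5/4, -9/4) is indeed a critical point.
The Hessian of C is constant: H = [[-6, 2], [2, -2]].
det(H) = (-6)·(-2) − 2² = 8.
det(H) > 0 and tr(H) = -8 < 0, so H is negative definite and the point is a local maximum.

local maximum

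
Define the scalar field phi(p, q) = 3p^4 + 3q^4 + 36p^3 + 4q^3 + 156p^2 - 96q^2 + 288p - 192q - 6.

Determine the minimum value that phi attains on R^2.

-1478

phi(p,q) separates as A(p) + B(q) − 6, so its minimum is min A + min B − 6.
A'(p) = 12(p + 2)(p + 3)(p + 4) vanishes at p ∈ {-4, -3, -2}; B'(q) = 12(q - 4)(q + 1)(q + 4) vanishes at q ∈ {-4, -1, 4}.
Local minima of A (where A''>0): A(-4)=-192, A(-2)=-192. Local minima of B: B(-4)=-256, B(4)=-1280.
So the global minimum of phi is A(-4) + B(4) − 6 = -192 − 1280 − 6 = -1478, attained at (-4, 4).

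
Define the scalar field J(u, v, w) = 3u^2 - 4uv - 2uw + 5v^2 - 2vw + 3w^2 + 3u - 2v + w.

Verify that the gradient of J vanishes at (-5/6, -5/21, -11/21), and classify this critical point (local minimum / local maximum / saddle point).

∇J = (6u - 4v - 2w + 3, -4u + 10v - 2w - 2, -2u - 2v + 6w + 1); substituting (-5/6, -5/21, -11/21) gives ∇J = (0, 0, 0), so (-5/6, -5/21, -11/21) is indeed a critical point.
The Hessian is constant: H = [[6, -4, -2], [-4, 10, -2], [-2, -2, 6]].
Leading principal minors: Δ₁ = 6, Δ₂ = 44, Δ₃ = 168.
All leading minors are positive, so H is positive definite: a local minimum.

local minimum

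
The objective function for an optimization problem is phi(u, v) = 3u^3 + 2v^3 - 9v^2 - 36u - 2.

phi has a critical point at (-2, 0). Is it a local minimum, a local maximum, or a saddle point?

local maximum

The mixed partial ∂²phi/∂u∂v is 0, so the Hessian at any point is diag(phi_uu, phi_vv) = diag(18u, 6(2v - 3)).
At (-2, 0): H = diag(-36, -18).
Both eigenvalues are negative, so H is negative definite: a local maximum.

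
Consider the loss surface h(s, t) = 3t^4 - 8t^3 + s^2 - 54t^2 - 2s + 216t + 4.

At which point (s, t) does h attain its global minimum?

(1, -3)

h(s,t) separates as P(s) + Q(t) + 4, so its minimum is min P + min Q + 4.
P'(s) = 2s - 2 vanishes at s ∈ {1}; Q'(t) = 12(t - 3)(t - 2)(t + 3) vanishes at t ∈ {-3, 2, 3}.
Local minima of P (where P''>0): P(1)=-1. Local minima of Q: Q(-3)=-675, Q(3)=189.
So the global minimum of h is P(1) + Q(-3) + 4 = -1 − 675 + 4 = -672, attained at (1, -3).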